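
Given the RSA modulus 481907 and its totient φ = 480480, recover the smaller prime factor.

φ(n) = (p−1)(q−1) = n − (p+q) + 1, so p + q = 481907 − 480480 + 1 = 1428.
p and q are the roots of t² − 1428t + 481907 = 0.
Discriminant: 1428² − 4·481907 = 2039184 − 1927628 = 111556; √111556 = 334.
q = (1428 − 334)/2 = 547, p = (1428 + 334)/2 = 881.
Check: 547 · 881 = 481907.

547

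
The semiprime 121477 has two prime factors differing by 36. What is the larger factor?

Since p = q + 36, we have 121477 = q(q + 36), so q² + 36q − 121477 = 0.
Discriminant: 36² + 4·121477 = 1296 + 485908 = 487204; √487204 = 698.
q = (−36 + 698)/2 = 331, and p = q + 36 = 367.
Check: 331 · 367 = 121477.

367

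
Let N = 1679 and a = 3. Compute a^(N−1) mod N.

3^1 ≡ 3 (mod 1679)
3^2 ≡ 3^2 = 9 ≡ 9 (mod 1679)
3^4 ≡ 9^2 = 81 ≡ 81 (mod 1679)
3^8 ≡ 81^2 = 6561 ≡ 1524 (mod 1679)
3^16 ≡ 1524^2 = 2322576 ≡ 519 (mod 1679)
3^32 ≡ 519^2 = 269361 ≡ 721 (mod 1679)
3^64 ≡ 721^2 = 519841 ≡ 1030 (mod 1679)
3^128 ≡ 1030^2 = 1060900 ≡ 1451 (mod 1679)
3^256 ≡ 1451^2 = 2105401 ≡ 1614 (mod 1679)
3^512 ≡ 1614^2 = 2604996 ≡ 867 (mod 1679)
3^1024 ≡ 867^2 = 751689 ≡ 1176 (mod 1679)
1678 = 1024 + 512 + 128 + 8 + 4 + 2 in binary powers of 2.
So 3^1678 ≡ 1176 · 867 · 1451 · 1524 · 81 · 9 ≡ 430 (mod 1679).
Since 430 ≠ 1, base 3 is a Fermat witness: 1679 is composite.

430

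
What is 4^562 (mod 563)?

4^1 ≡ 4 (mod 563)
4^2 ≡ 4^2 = 16 ≡ 16 (mod 563)
4^4 ≡ 16^2 = 256 ≡ 256 (mod 563)
4^8 ≡ 256^2 = 65536 ≡ 228 (mod 563)
4^16 ≡ 228^2 = 51984 ≡ 188 (mod 563)
4^32 ≡ 188^2 = 35344 ≡ 438 (mod 563)
4^64 ≡ 438^2 = 191844 ≡ 424 (mod 563)
4^128 ≡ 424^2 = 179776 ≡ 179 (mod 563)
4^256 ≡ 179^2 = 32041 ≡ 513 (mod 563)
4^512 ≡ 513^2 = 263169 ≡ 248 (mod 563)
562 = 512 + 32 + 16 + 2 in binary powers of 2.
So 4^562 ≡ 248 · 438 · 188 · 16 ≡ 1 (mod 563).
Since the result is 1, base 4 gives no evidence that 563 is composite.

1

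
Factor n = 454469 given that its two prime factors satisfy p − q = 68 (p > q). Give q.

641

Since p = q + 68, we have 454469 = q(q + 68), so q² + 68q − 454469 = 0.
Discriminant: 68² + 4·454469 = 4624 + 1817876 = 1822500; √1822500 = 1350.
q = (−68 + 1350)/2 = 641, and p = q + 68 = 709.
Check: 641 · 709 = 454469.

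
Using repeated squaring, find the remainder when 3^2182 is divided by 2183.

1302

3^1 ≡ 3 (mod 2183)
3^2 ≡ 3^2 = 9 ≡ 9 (mod 2183)
3^4 ≡ 9^2 = 81 ≡ 81 (mod 2183)
3^8 ≡ 81^2 = 6561 ≡ 12 (mod 2183)
3^16 ≡ 12^2 = 144 ≡ 144 (mod 2183)
3^32 ≡ 144^2 = 20736 ≡ 1089 (mod 2183)
3^64 ≡ 1089^2 = 1185921 ≡ 552 (mod 2183)
3^128 ≡ 552^2 = 304704 ≡ 1267 (mod 2183)
3^256 ≡ 1267^2 = 1605289 ≡ 784 (mod 2183)
3^512 ≡ 784^2 = 614656 ≡ 1233 (mod 2183)
3^1024 ≡ 1233^2 = 1520289 ≡ 921 (mod 2183)
3^2048 ≡ 921^2 = 848241 ≡ 1237 (mod 2183)
2182 = 2048 + 128 + 4 + 2 in binary powers of 2.
So 3^2182 ≡ 1237 · 1267 · 81 · 9 ≡ 1302 (mod 2183).
Since 1302 ≠ 1, base 3 is a Fermat witness: 2183 is composite.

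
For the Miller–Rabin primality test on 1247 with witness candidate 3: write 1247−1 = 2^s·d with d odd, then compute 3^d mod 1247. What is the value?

1247 − 1 = 1246 = 2^1 · 623, so d = 623.
3^1 ≡ 3 (mod 1247)
3^2 ≡ 3^2 = 9 ≡ 9 (mod 1247)
3^4 ≡ 9^2 = 81 ≡ 81 (mod 1247)
3^8 ≡ 81^2 = 6561 ≡ 326 (mod 1247)
3^16 ≡ 326^2 = 106276 ≡ 281 (mod 1247)
3^32 ≡ 281^2 = 78961 ≡ 400 (mod 1247)
3^64 ≡ 400^2 = 160000 ≡ 384 (mod 1247)
3^128 ≡ 384^2 = 147456 ≡ 310 (mod 1247)
3^256 ≡ 310^2 = 96100 ≡ 81 (mod 1247)
3^512 ≡ 81^2 = 6561 ≡ 326 (mod 1247)
623 = 512 + 64 + 32 + 8 + 4 + 2 + 1 in binary powers of 2.
So 3^623 ≡ 326 · 384 · 400 · 326 · 81 · 9 · 3 ≡ 824 (mod 1247).
Squaring chain: 824; never reaches −1, so base 3 is a Miller–Rabin witness that 1247 is composite.

824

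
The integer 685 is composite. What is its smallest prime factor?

5

685 is odd.
Digit sum 19, not divisible by 3.
Ends in 5: divisible by 5.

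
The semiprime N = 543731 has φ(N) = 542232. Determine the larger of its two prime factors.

φ(n) = (p−1)(q−1) = n − (p+q) + 1, so p + q = 543731 − 542232 + 1 = 1500.
p and q are the roots of t² − 1500t + 543731 = 0.
Discriminant: 1500² − 4·543731 = 2250000 − 2174924 = 75076; √75076 = 274.
q = (1500 − 274)/2 = 613, p = (1500 + 274)/2 = 887.
Check: 613 · 887 = 543731.

887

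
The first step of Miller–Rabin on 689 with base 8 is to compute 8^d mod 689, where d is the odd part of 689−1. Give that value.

291

689 − 1 = 688 = 2^4 · 43, so d = 43.
8^1 ≡ 8 (mod 689)
8^2 ≡ 8^2 = 64 ≡ 64 (mod 689)
8^4 ≡ 64^2 = 4096 ≡ 651 (mod 689)
8^8 ≡ 651^2 = 423801 ≡ 66 (mod 689)
8^16 ≡ 66^2 = 4356 ≡ 222 (mod 689)
8^32 ≡ 222^2 = 49284 ≡ 365 (mod 689)
43 = 32 + 8 + 2 + 1 in binary powers of 2.
So 8^43 ≡ 365 · 66 · 64 · 8 ≡ 291 (mod 689).
Squaring chain: 291 → 623 → 222 → 365; never reaches −1, so base 8 is a Miller–Rabin witness that 689 is composite.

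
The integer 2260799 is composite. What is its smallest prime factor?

31

2260799 is odd.
Digit sum 35, not divisible by 3.
Ends in 9: not divisible by 5.
7: 2260799 = 7·322971 + 2
11: 2260799 = 11·205527 + 2
13: 2260799 = 13·173907 + 8
17: 2260799 = 17·132988 + 3
19: 2260799 = 19·118989 + 8
23: 2260799 = 23·98295 + 14
29: 2260799 = 29·77958 + 17
31: 2260799 = 31·72929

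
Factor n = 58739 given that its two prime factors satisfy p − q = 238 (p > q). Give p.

389

Since p = q + 238, we have 58739 = q(q + 238), so q² + 238q − 58739 = 0.
Discriminant: 238² + 4·58739 = 56644 + 234956 = 291600; √291600 = 540.
q = (−238 + 540)/2 = 151, and p = q + 238 = 389.
Check: 151 · 389 = 58739.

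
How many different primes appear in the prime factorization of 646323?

5

646323 = 3 · 215441
215441 = 17 · 12673
12673 = 19 · 667
667 = 23 · 29
646323 = 3 · 17 · 19 · 23 · 29, which has 5 distinct prime factors.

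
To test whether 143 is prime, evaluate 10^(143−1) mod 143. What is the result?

133

10^1 ≡ 10 (mod 143)
10^2 ≡ 10^2 = 100 ≡ 100 (mod 143)
10^4 ≡ 100^2 = 10000 ≡ 133 (mod 143)
10^8 ≡ 133^2 = 17689 ≡ 100 (mod 143)
10^16 ≡ 100^2 = 10000 ≡ 133 (mod 143)
10^32 ≡ 133^2 = 17689 ≡ 100 (mod 143)
10^64 ≡ 100^2 = 10000 ≡ 133 (mod 143)
10^128 ≡ 133^2 = 17689 ≡ 100 (mod 143)
142 = 128 + 8 + 4 + 2 in binary powers of 2.
So 10^142 ≡ 100 · 100 · 133 · 100 ≡ 133 (mod 143).
Since 133 ≠ 1, base 10 is a Fermat witness: 143 is composite.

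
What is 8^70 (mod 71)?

8^1 ≡ 8 (mod 71)
8^2 ≡ 8^2 = 64 ≡ 64 (mod 71)
8^4 ≡ 64^2 = 4096 ≡ 49 (mod 71)
8^8 ≡ 49^2 = 2401 ≡ 58 (mod 71)
8^16 ≡ 58^2 = 3364 ≡ 27 (mod 71)
8^32 ≡ 27^2 = 729 ≡ 19 (mod 71)
8^64 ≡ 19^2 = 361 ≡ 6 (mod 71)
70 = 64 + 4 + 2 in binary powers of 2.
So 8^70 ≡ 6 · 49 · 64 ≡ 1 (mod 71).
Since the result is 1, base 8 gives no evidence that 71 is composite.

1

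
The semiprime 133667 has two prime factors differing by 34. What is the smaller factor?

349

Since p = q + 34, we have 133667 = q(q + 34), so q² + 34q − 133667 = 0.
Discriminant: 34² + 4·133667 = 1156 + 534668 = 535824; √535824 = 732.
q = (−34 + 732)/2 = 349, and p = q + 34 = 383.
Check: 349 · 383 = 133667.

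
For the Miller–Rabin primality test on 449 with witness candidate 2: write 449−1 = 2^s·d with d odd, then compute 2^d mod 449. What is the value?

128

449 − 1 = 448 = 2^6 · 7, so d = 7.
2^1 ≡ 2 (mod 449)
2^2 ≡ 2^2 = 4 ≡ 4 (mod 449)
2^4 ≡ 4^2 = 16 ≡ 16 (mod 449)
7 = 4 + 2 + 1 in binary powers of 2.
So 2^7 ≡ 16 · 4 · 2 ≡ 128 (mod 449).
Squaring chain: 128 → 220 → 357 → 382 → 448 → 1; reaches −1, so base 2 does not prove 449 composite.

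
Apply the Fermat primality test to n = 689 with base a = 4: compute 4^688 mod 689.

490

4^1 ≡ 4 (mod 689)
4^2 ≡ 4^2 = 16 ≡ 16 (mod 689)
4^4 ≡ 16^2 = 256 ≡ 256 (mod 689)
4^8 ≡ 256^2 = 65536 ≡ 81 (mod 689)
4^16 ≡ 81^2 = 6561 ≡ 360 (mod 689)
4^32 ≡ 360^2 = 129600 ≡ 68 (mod 689)
4^64 ≡ 68^2 = 4624 ≡ 490 (mod 689)
4^128 ≡ 490^2 = 240100 ≡ 328 (mod 689)
4^256 ≡ 328^2 = 107584 ≡ 100 (mod 689)
4^512 ≡ 100^2 = 10000 ≡ 354 (mod 689)
688 = 512 + 128 + 32 + 16 in binary powers of 2.
So 4^688 ≡ 354 · 328 · 68 · 360 ≡ 490 (mod 689).
Since 490 ≠ 1, base 4 is a Fermat witness: 689 is composite.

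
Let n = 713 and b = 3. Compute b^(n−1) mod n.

3^1 ≡ 3 (mod 713)
3^2 ≡ 3^2 = 9 ≡ 9 (mod 713)
3^4 ≡ 9^2 = 81 ≡ 81 (mod 713)
3^8 ≡ 81^2 = 6561 ≡ 144 (mod 713)
3^16 ≡ 144^2 = 20736 ≡ 59 (mod 713)
3^32 ≡ 59^2 = 3481 ≡ 629 (mod 713)
3^64 ≡ 629^2 = 395641 ≡ 639 (mod 713)
3^128 ≡ 639^2 = 408321 ≡ 485 (mod 713)
3^256 ≡ 485^2 = 235225 ≡ 648 (mod 713)
3^512 ≡ 648^2 = 419904 ≡ 660 (mod 713)
712 = 512 + 128 + 64 + 8 in binary powers of 2.
So 3^712 ≡ 660 · 485 · 639 · 144 ≡ 696 (mod 713).
Since 696 ≠ 1, base 3 is a Fermat witness: 713 is composite.

696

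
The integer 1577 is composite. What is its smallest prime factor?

19

1577 is odd.
Digit sum 20, not divisible by 3.
Ends in 7: not divisible by 5.
7: 1577 = 7·225 + 2
11: 1577 = 11·143 + 4
13: 1577 = 13·121 + 4
17: 1577 = 17·92 + 13
19: 1577 = 19·83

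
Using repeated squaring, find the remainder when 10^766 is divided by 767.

81

10^1 ≡ 10 (mod 767)
10^2 ≡ 10^2 = 100 ≡ 100 (mod 767)
10^4 ≡ 100^2 = 10000 ≡ 29 (mod 767)
10^8 ≡ 29^2 = 841 ≡ 74 (mod 767)
10^16 ≡ 74^2 = 5476 ≡ 107 (mod 767)
10^32 ≡ 107^2 = 11449 ≡ 711 (mod 767)
10^64 ≡ 711^2 = 505521 ≡ 68 (mod 767)
10^128 ≡ 68^2 = 4624 ≡ 22 (mod 767)
10^256 ≡ 22^2 = 484 ≡ 484 (mod 767)
10^512 ≡ 484^2 = 234256 ≡ 321 (mod 767)
766 = 512 + 128 + 64 + 32 + 16 + 8 + 4 + 2 in binary powers of 2.
So 10^766 ≡ 321 · 22 · 68 · 711 · 107 · 74 · 29 · 100 ≡ 81 (mod 767).
Since 81 ≠ 1, base 10 is a Fermat witness: 767 is composite.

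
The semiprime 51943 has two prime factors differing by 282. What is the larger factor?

409

Since p = q + 282, we have 51943 = q(q + 282), so q² + 282q − 51943 = 0.
Discriminant: 282² + 4·51943 = 79524 + 207772 = 287296; √287296 = 536.
q = (−282 + 536)/2 = 127, and p = q + 282 = 409.
Check: 127 · 409 = 51943.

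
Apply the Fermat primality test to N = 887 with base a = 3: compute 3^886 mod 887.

3^1 ≡ 3 (mod 887)
3^2 ≡ 3^2 = 9 ≡ 9 (mod 887)
3^4 ≡ 9^2 = 81 ≡ 81 (mod 887)
3^8 ≡ 81^2 = 6561 ≡ 352 (mod 887)
3^16 ≡ 352^2 = 123904 ≡ 611 (mod 887)
3^32 ≡ 611^2 = 373321 ≡ 781 (mod 887)
3^64 ≡ 781^2 = 609961 ≡ 592 (mod 887)
3^128 ≡ 592^2 = 350464 ≡ 99 (mod 887)
3^256 ≡ 99^2 = 9801 ≡ 44 (mod 887)
3^512 ≡ 44^2 = 1936 ≡ 162 (mod 887)
886 = 512 + 256 + 64 + 32 + 16 + 4 + 2 in binary powers of 2.
So 3^886 ≡ 162 · 44 · 592 · 781 · 611 · 81 · 9 ≡ 1 (mod 887).
Since the result is 1, base 3 gives no evidence that 887 is composite.

1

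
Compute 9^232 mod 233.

9^1 ≡ 9 (mod 233)
9^2 ≡ 9^2 = 81 ≡ 81 (mod 233)
9^4 ≡ 81^2 = 6561 ≡ 37 (mod 233)
9^8 ≡ 37^2 = 1369 ≡ 204 (mod 233)
9^16 ≡ 204^2 = 41616 ≡ 142 (mod 233)
9^32 ≡ 142^2 = 20164 ≡ 126 (mod 233)
9^64 ≡ 126^2 = 15876 ≡ 32 (mod 233)
9^128 ≡ 32^2 = 1024 ≡ 92 (mod 233)
232 = 128 + 64 + 32 + 8 in binary powers of 2.
So 9^232 ≡ 92 · 32 · 126 · 204 ≡ 1 (mod 233).
Since the result is 1, base 9 gives no evidence that 233 is composite.

1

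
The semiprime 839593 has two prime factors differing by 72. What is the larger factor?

Since p = q + 72, we have 839593 = q(q + 72), so q² + 72q − 839593 = 0.
Discriminant: 72² + 4·839593 = 5184 + 3358372 = 3363556; √3363556 = 1834.
q = (−72 + 1834)/2 = 881, and p = q + 72 = 953.
Check: 881 · 953 = 839593.

953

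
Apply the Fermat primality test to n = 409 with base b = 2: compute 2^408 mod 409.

1

2^1 ≡ 2 (mod 409)
2^2 ≡ 2^2 = 4 ≡ 4 (mod 409)
2^4 ≡ 4^2 = 16 ≡ 16 (mod 409)
2^8 ≡ 16^2 = 256 ≡ 256 (mod 409)
2^16 ≡ 256^2 = 65536 ≡ 96 (mod 409)
2^32 ≡ 96^2 = 9216 ≡ 218 (mod 409)
2^64 ≡ 218^2 = 47524 ≡ 80 (mod 409)
2^128 ≡ 80^2 = 6400 ≡ 265 (mod 409)
2^256 ≡ 265^2 = 70225 ≡ 286 (mod 409)
408 = 256 + 128 + 16 + 8 in binary powers of 2.
So 2^408 ≡ 286 · 265 · 96 · 256 ≡ 1 (mod 409).
Since the result is 1, base 2 gives no evidence that 409 is composite.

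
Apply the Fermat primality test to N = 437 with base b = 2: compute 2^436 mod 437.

2^1 ≡ 2 (mod 437)
2^2 ≡ 2^2 = 4 ≡ 4 (mod 437)
2^4 ≡ 4^2 = 16 ≡ 16 (mod 437)
2^8 ≡ 16^2 = 256 ≡ 256 (mod 437)
2^16 ≡ 256^2 = 65536 ≡ 423 (mod 437)
2^32 ≡ 423^2 = 178929 ≡ 196 (mod 437)
2^64 ≡ 196^2 = 38416 ≡ 397 (mod 437)
2^128 ≡ 397^2 = 157609 ≡ 289 (mod 437)
2^256 ≡ 289^2 = 83521 ≡ 54 (mod 437)
436 = 256 + 128 + 32 + 16 + 4 in binary powers of 2.
So 2^436 ≡ 54 · 289 · 196 · 423 · 16 ≡ 358 (mod 437).
Since 358 ≠ 1, base 2 is a Fermat witness: 437 is composite.

358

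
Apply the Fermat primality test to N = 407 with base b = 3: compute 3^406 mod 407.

3^1 ≡ 3 (mod 407)
3^2 ≡ 3^2 = 9 ≡ 9 (mod 407)
3^4 ≡ 9^2 = 81 ≡ 81 (mod 407)
3^8 ≡ 81^2 = 6561 ≡ 49 (mod 407)
3^16 ≡ 49^2 = 2401 ≡ 366 (mod 407)
3^32 ≡ 366^2 = 133956 ≡ 53 (mod 407)
3^64 ≡ 53^2 = 2809 ≡ 367 (mod 407)
3^128 ≡ 367^2 = 134689 ≡ 379 (mod 407)
3^256 ≡ 379^2 = 143641 ≡ 377 (mod 407)
406 = 256 + 128 + 16 + 4 + 2 in binary powers of 2.
So 3^406 ≡ 377 · 379 · 366 · 81 · 9 ≡ 256 (mod 407).
Since 256 ≠ 1, base 3 is a Fermat witness: 407 is composite.

256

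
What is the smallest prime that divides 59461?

59461 is odd.
Digit sum 25, not divisible by 3.
Ends in 1: not divisible by 5.
7: 59461 = 7·8494 + 3
11: 59461 = 11·5405 + 6
13: 59461 = 13·4573 + 12
17: 59461 = 17·3497 + 12
19: 59461 = 19·3129 + 10
23: 59461 = 23·2585 + 6
29: 59461 = 29·2050 + 11
31: 59461 = 31·1918 + 3
37: 59461 = 37·1607 + 2
41: 59461 = 41·1450 + 11
43: 59461 = 43·1382 + 35
47: 59461 = 47·1265 + 6
53: 59461 = 53·1121 + 48
59: 59461 = 59·1007 + 48
61: 59461 = 61·974 + 47
67: 59461 = 67·887 + 32
71: 59461 = 71·837 + 34
73: 59461 = 73·814 + 39
79: 59461 = 79·752 + 53
83: 59461 = 83·716 + 33
89: 59461 = 89·668 + 9
97: 59461 = 97·613

97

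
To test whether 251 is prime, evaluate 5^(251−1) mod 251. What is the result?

5^1 ≡ 5 (mod 251)
5^2 ≡ 5^2 = 25 ≡ 25 (mod 251)
5^4 ≡ 25^2 = 625 ≡ 123 (mod 251)
5^8 ≡ 123^2 = 15129 ≡ 69 (mod 251)
5^16 ≡ 69^2 = 4761 ≡ 243 (mod 251)
5^32 ≡ 243^2 = 59049 ≡ 64 (mod 251)
5^64 ≡ 64^2 = 4096 ≡ 80 (mod 251)
5^128 ≡ 80^2 = 6400 ≡ 125 (mod 251)
250 = 128 + 64 + 32 + 16 + 8 + 2 in binary powers of 2.
So 5^250 ≡ 125 · 80 · 64 · 243 · 69 · 25 ≡ 1 (mod 251).
Since the result is 1, base 5 gives no evidence that 251 is composite.

1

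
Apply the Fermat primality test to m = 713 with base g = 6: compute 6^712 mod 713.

6^1 ≡ 6 (mod 713)
6^2 ≡ 6^2 = 36 ≡ 36 (mod 713)
6^4 ≡ 36^2 = 1296 ≡ 583 (mod 713)
6^8 ≡ 583^2 = 339889 ≡ 501 (mod 713)
6^16 ≡ 501^2 = 251001 ≡ 25 (mod 713)
6^32 ≡ 25^2 = 625 ≡ 625 (mod 713)
6^64 ≡ 625^2 = 390625 ≡ 614 (mod 713)
6^128 ≡ 614^2 = 376996 ≡ 532 (mod 713)
6^256 ≡ 532^2 = 283024 ≡ 676 (mod 713)
6^512 ≡ 676^2 = 456976 ≡ 656 (mod 713)
712 = 512 + 128 + 64 + 8 in binary powers of 2.
So 6^712 ≡ 656 · 532 · 614 · 501 ≡ 87 (mod 713).
Since 87 ≠ 1, base 6 is a Fermat witness: 713 is composite.

87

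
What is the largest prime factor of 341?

31

341 = 11 · 31
31 is prime.
So 341 = 11 · 31; the largest prime factor is 31.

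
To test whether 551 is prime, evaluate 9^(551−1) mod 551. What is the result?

9^1 ≡ 9 (mod 551)
9^2 ≡ 9^2 = 81 ≡ 81 (mod 551)
9^4 ≡ 81^2 = 6561 ≡ 500 (mod 551)
9^8 ≡ 500^2 = 250000 ≡ 397 (mod 551)
9^16 ≡ 397^2 = 157609 ≡ 23 (mod 551)
9^32 ≡ 23^2 = 529 ≡ 529 (mod 551)
9^64 ≡ 529^2 = 279841 ≡ 484 (mod 551)
9^128 ≡ 484^2 = 234256 ≡ 81 (mod 551)
9^256 ≡ 81^2 = 6561 ≡ 500 (mod 551)
9^512 ≡ 500^2 = 250000 ≡ 397 (mod 551)
550 = 512 + 32 + 4 + 2 in binary powers of 2.
So 9^550 ≡ 397 · 529 · 500 · 81 ≡ 123 (mod 551).
Since 123 ≠ 1, base 9 is a Fermat witness: 551 is composite.

123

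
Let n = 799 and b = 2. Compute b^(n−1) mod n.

2^1 ≡ 2 (mod 799)
2^2 ≡ 2^2 = 4 ≡ 4 (mod 799)
2^4 ≡ 4^2 = 16 ≡ 16 (mod 799)
2^8 ≡ 16^2 = 256 ≡ 256 (mod 799)
2^16 ≡ 256^2 = 65536 ≡ 18 (mod 799)
2^32 ≡ 18^2 = 324 ≡ 324 (mod 799)
2^64 ≡ 324^2 = 104976 ≡ 307 (mod 799)
2^128 ≡ 307^2 = 94249 ≡ 766 (mod 799)
2^256 ≡ 766^2 = 586756 ≡ 290 (mod 799)
2^512 ≡ 290^2 = 84100 ≡ 205 (mod 799)
798 = 512 + 256 + 16 + 8 + 4 + 2 in binary powers of 2.
So 2^798 ≡ 205 · 290 · 18 · 256 · 16 · 4 ≡ 676 (mod 799).
Since 676 ≠ 1, base 2 is a Fermat witness: 799 is composite.

676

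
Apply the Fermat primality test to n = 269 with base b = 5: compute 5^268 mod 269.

5^1 ≡ 5 (mod 269)
5^2 ≡ 5^2 = 25 ≡ 25 (mod 269)
5^4 ≡ 25^2 = 625 ≡ 87 (mod 269)
5^8 ≡ 87^2 = 7569 ≡ 37 (mod 269)
5^16 ≡ 37^2 = 1369 ≡ 24 (mod 269)
5^32 ≡ 24^2 = 576 ≡ 38 (mod 269)
5^64 ≡ 38^2 = 1444 ≡ 99 (mod 269)
5^128 ≡ 99^2 = 9801 ≡ 117 (mod 269)
5^256 ≡ 117^2 = 13689 ≡ 239 (mod 269)
268 = 256 + 8 + 4 in binary powers of 2.
So 5^268 ≡ 239 · 37 · 87 ≡ 1 (mod 269).
Since the result is 1, base 5 gives no evidence that 269 is composite.

1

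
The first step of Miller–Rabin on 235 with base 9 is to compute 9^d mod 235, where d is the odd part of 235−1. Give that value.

235 − 1 = 234 = 2^1 · 117, so d = 117.
9^1 ≡ 9 (mod 235)
9^2 ≡ 9^2 = 81 ≡ 81 (mod 235)
9^4 ≡ 81^2 = 6561 ≡ 216 (mod 235)
9^8 ≡ 216^2 = 46656 ≡ 126 (mod 235)
9^16 ≡ 126^2 = 15876 ≡ 131 (mod 235)
9^32 ≡ 131^2 = 17161 ≡ 6 (mod 235)
9^64 ≡ 6^2 = 36 ≡ 36 (mod 235)
117 = 64 + 32 + 16 + 4 + 1 in binary powers of 2.
So 9^117 ≡ 36 · 6 · 131 · 216 · 9 ≡ 34 (mod 235).
Squaring chain: 34; never reaches −1, so base 9 is a Miller–Rabin witness that 235 is composite.

34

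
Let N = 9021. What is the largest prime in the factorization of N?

9021 = 3 · 3007
3007 = 31 · 97
97 is prime.
So 9021 = 3 · 31 · 97; the largest prime factor is 97.

97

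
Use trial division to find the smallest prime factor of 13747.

59

13747 is odd.
Digit sum 22, not divisible by 3.
Ends in 7: not divisible by 5.
7: 13747 = 7·1963 + 6
11: 13747 = 11·1249 + 8
13: 13747 = 13·1057 + 6
17: 13747 = 17·808 + 11
19: 13747 = 19·723 + 10
23: 13747 = 23·597 + 16
29: 13747 = 29·474 + 1
31: 13747 = 31·443 + 14
37: 13747 = 37·371 + 20
41: 13747 = 41·335 + 12
43: 13747 = 43·319 + 30
47: 13747 = 47·292 + 23
53: 13747 = 53·259 + 20
59: 13747 = 59·233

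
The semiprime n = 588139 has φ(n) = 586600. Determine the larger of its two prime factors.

839

φ(n) = (p−1)(q−1) = n − (p+q) + 1, so p + q = 588139 − 586600 + 1 = 1540.
p and q are the roots of t² − 1540t + 588139 = 0.
Discriminant: 1540² − 4·588139 = 2371600 − 2352556 = 19044; √19044 = 138.
q = (1540 − 138)/2 = 701, p = (1540 + 138)/2 = 839.
Check: 701 · 839 = 588139.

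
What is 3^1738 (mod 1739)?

1070

3^1 ≡ 3 (mod 1739)
3^2 ≡ 3^2 = 9 ≡ 9 (mod 1739)
3^4 ≡ 9^2 = 81 ≡ 81 (mod 1739)
3^8 ≡ 81^2 = 6561 ≡ 1344 (mod 1739)
3^16 ≡ 1344^2 = 1806336 ≡ 1254 (mod 1739)
3^32 ≡ 1254^2 = 1572516 ≡ 460 (mod 1739)
3^64 ≡ 460^2 = 211600 ≡ 1181 (mod 1739)
3^128 ≡ 1181^2 = 1394761 ≡ 83 (mod 1739)
3^256 ≡ 83^2 = 6889 ≡ 1672 (mod 1739)
3^512 ≡ 1672^2 = 2795584 ≡ 1011 (mod 1739)
3^1024 ≡ 1011^2 = 1022121 ≡ 1328 (mod 1739)
1738 = 1024 + 512 + 128 + 64 + 8 + 2 in binary powers of 2.
So 3^1738 ≡ 1328 · 1011 · 83 · 1181 · 1344 · 9 ≡ 1070 (mod 1739).
Since 1070 ≠ 1, base 3 is a Fermat witness: 1739 is composite.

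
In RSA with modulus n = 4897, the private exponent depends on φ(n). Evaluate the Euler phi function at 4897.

4756

Factor: 4897 = 59 · 83.
φ(4897) = (59−1) · (83−1) = 58 · 82 = 4756.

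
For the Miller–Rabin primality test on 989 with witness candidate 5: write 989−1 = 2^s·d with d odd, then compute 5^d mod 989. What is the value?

989 − 1 = 988 = 2^2 · 247, so d = 247.
5^1 ≡ 5 (mod 989)
5^2 ≡ 5^2 = 25 ≡ 25 (mod 989)
5^4 ≡ 25^2 = 625 ≡ 625 (mod 989)
5^8 ≡ 625^2 = 390625 ≡ 959 (mod 989)
5^16 ≡ 959^2 = 919681 ≡ 900 (mod 989)
5^32 ≡ 900^2 = 810000 ≡ 9 (mod 989)
5^64 ≡ 9^2 = 81 ≡ 81 (mod 989)
5^128 ≡ 81^2 = 6561 ≡ 627 (mod 989)
247 = 128 + 64 + 32 + 16 + 4 + 2 + 1 in binary powers of 2.
So 5^247 ≡ 627 · 81 · 9 · 900 · 625 · 25 · 5 ≡ 89 (mod 989).
Squaring chain: 89 → 9; never reaches −1, so base 5 is a Miller–Rabin witness that 989 is composite.

89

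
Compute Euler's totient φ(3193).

Factor: 3193 = 31 · 103.
φ(3193) = (31−1) · (103−1) = 30 · 102 = 3060.

3060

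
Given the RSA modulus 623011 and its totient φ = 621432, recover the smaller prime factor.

757

φ(n) = (p−1)(q−1) = n − (p+q) + 1, so p + q = 623011 − 621432 + 1 = 1580.
p and q are the roots of t² − 1580t + 623011 = 0.
Discriminant: 1580² − 4·623011 = 2496400 − 2492044 = 4356; √4356 = 66.
q = (1580 − 66)/2 = 757, p = (1580 + 66)/2 = 823.
Check: 757 · 823 = 623011.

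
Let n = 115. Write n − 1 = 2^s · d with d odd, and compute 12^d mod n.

115 − 1 = 114 = 2^1 · 57, so d = 57.
12^1 ≡ 12 (mod 115)
12^2 ≡ 12^2 = 144 ≡ 29 (mod 115)
12^4 ≡ 29^2 = 841 ≡ 36 (mod 115)
12^8 ≡ 36^2 = 1296 ≡ 31 (mod 115)
12^16 ≡ 31^2 = 961 ≡ 41 (mod 115)
12^32 ≡ 41^2 = 1681 ≡ 71 (mod 115)
57 = 32 + 16 + 8 + 1 in binary powers of 2.
So 12^57 ≡ 71 · 41 · 31 · 12 ≡ 52 (mod 115).
Squaring chain: 52; never reaches −1, so base 12 is a Miller–Rabin witness that 115 is composite.

52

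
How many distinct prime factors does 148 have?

148 = 2^2 · 37
148 = 2^2 · 37, which has 2 distinct prime factors.

2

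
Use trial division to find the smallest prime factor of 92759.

92759 is odd.
Digit sum 32, not divisible by 3.
Ends in 9: not divisible by 5.
7: 92759 = 7·13251 + 2
11: 92759 = 11·8432 + 7
13: 92759 = 13·7135 + 4
17: 92759 = 17·5456 + 7
19: 92759 = 19·4882 + 1
23: 92759 = 23·4033

23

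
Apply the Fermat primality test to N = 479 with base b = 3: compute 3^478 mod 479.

3^1 ≡ 3 (mod 479)
3^2 ≡ 3^2 = 9 ≡ 9 (mod 479)
3^4 ≡ 9^2 = 81 ≡ 81 (mod 479)
3^8 ≡ 81^2 = 6561 ≡ 334 (mod 479)
3^16 ≡ 334^2 = 111556 ≡ 428 (mod 479)
3^32 ≡ 428^2 = 183184 ≡ 206 (mod 479)
3^64 ≡ 206^2 = 42436 ≡ 284 (mod 479)
3^128 ≡ 284^2 = 80656 ≡ 184 (mod 479)
3^256 ≡ 184^2 = 33856 ≡ 326 (mod 479)
478 = 256 + 128 + 64 + 16 + 8 + 4 + 2 in binary powers of 2.
So 3^478 ≡ 326 · 184 · 284 · 428 · 334 · 81 · 9 ≡ 1 (mod 479).
Since the result is 1, base 3 gives no evidence that 479 is composite.

1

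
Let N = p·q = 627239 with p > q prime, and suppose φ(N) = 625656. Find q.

φ(n) = (p−1)(q−1) = n − (p+q) + 1, so p + q = 627239 − 625656 + 1 = 1584.
p and q are the roots of t² − 1584t + 627239 = 0.
Discriminant: 1584² − 4·627239 = 2509056 − 2508956 = 100; √100 = 10.
q = (1584 − 10)/2 = 787, p = (1584 + 10)/2 = 797.
Check: 787 · 797 = 627239.

787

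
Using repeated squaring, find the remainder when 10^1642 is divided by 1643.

1043

10^1 ≡ 10 (mod 1643)
10^2 ≡ 10^2 = 100 ≡ 100 (mod 1643)
10^4 ≡ 100^2 = 10000 ≡ 142 (mod 1643)
10^8 ≡ 142^2 = 20164 ≡ 448 (mod 1643)
10^16 ≡ 448^2 = 200704 ≡ 258 (mod 1643)
10^32 ≡ 258^2 = 66564 ≡ 844 (mod 1643)
10^64 ≡ 844^2 = 712336 ≡ 917 (mod 1643)
10^128 ≡ 917^2 = 840889 ≡ 1316 (mod 1643)
10^256 ≡ 1316^2 = 1731856 ≡ 134 (mod 1643)
10^512 ≡ 134^2 = 17956 ≡ 1526 (mod 1643)
10^1024 ≡ 1526^2 = 2328676 ≡ 545 (mod 1643)
1642 = 1024 + 512 + 64 + 32 + 8 + 2 in binary powers of 2.
So 10^1642 ≡ 545 · 1526 · 917 · 844 · 448 · 100 ≡ 1043 (mod 1643).
Since 1043 ≠ 1, base 10 is a Fermat witness: 1643 is composite.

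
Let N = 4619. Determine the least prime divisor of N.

31

4619 is odd.
Digit sum 20, not divisible by 3.
Ends in 9: not divisible by 5.
7: 4619 = 7·659 + 6
11: 4619 = 11·419 + 10
13: 4619 = 13·355 + 4
17: 4619 = 17·271 + 12
19: 4619 = 19·243 + 2
23: 4619 = 23·200 + 19
29: 4619 = 29·159 + 8
31: 4619 = 31·149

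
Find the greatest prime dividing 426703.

97

426703 = 53 · 8051
8051 = 83 · 97
97 is prime.
So 426703 = 53 · 83 · 97; the largest prime factor is 97.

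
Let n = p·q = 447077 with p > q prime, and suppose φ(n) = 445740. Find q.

φ(n) = (p−1)(q−1) = n − (p+q) + 1, so p + q = 447077 − 445740 + 1 = 1338.
p and q are the roots of t² − 1338t + 447077 = 0.
Discriminant: 1338² − 4·447077 = 1790244 − 1788308 = 1936; √1936 = 44.
q = (1338 − 44)/2 = 647, p = (1338 + 44)/2 = 691.
Check: 647 · 691 = 447077.

647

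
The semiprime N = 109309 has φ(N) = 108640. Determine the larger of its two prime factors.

φ(n) = (p−1)(q−1) = n − (p+q) + 1, so p + q = 109309 − 108640 + 1 = 670.
p and q are the roots of t² − 670t + 109309 = 0.
Discriminant: 670² − 4·109309 = 448900 − 437236 = 11664; √11664 = 108.
q = (670 − 108)/2 = 281, p = (670 + 108)/2 = 389.
Check: 281 · 389 = 109309.

389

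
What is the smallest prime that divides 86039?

86039 is odd.
Digit sum 26, not divisible by 3.
Ends in 9: not divisible by 5.
7: 86039 = 7·12291 + 2
11: 86039 = 11·7821 + 8
13: 86039 = 13·6618 + 5
17: 86039 = 17·5061 + 2
19: 86039 = 19·4528 + 7
23: 86039 = 23·3740 + 19
29: 86039 = 29·2966 + 25
31: 86039 = 31·2775 + 14
37: 86039 = 37·2325 + 14
41: 86039 = 41·2098 + 21
43: 86039 = 43·2000 + 39
47: 86039 = 47·1830 + 29
53: 86039 = 53·1623 + 20
59: 86039 = 59·1458 + 17
61: 86039 = 61·1410 + 29
67: 86039 = 67·1284 + 11
71: 86039 = 71·1211 + 58
73: 86039 = 73·1178 + 45
79: 86039 = 79·1089 + 8
83: 86039 = 83·1036 + 51
89: 86039 = 89·966 + 65
97: 86039 = 97·887

97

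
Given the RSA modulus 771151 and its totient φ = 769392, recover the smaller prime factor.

φ(n) = (p−1)(q−1) = n − (p+q) + 1, so p + q = 771151 − 769392 + 1 = 1760.
p and q are the roots of t² − 1760t + 771151 = 0.
Discriminant: 1760² − 4·771151 = 3097600 − 3084604 = 12996; √12996 = 114.
q = (1760 − 114)/2 = 823, p = (1760 + 114)/2 = 937.
Check: 823 · 937 = 771151.

823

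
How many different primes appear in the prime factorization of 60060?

6

60060 = 2^2 · 15015
15015 = 3 · 5005
5005 = 5 · 1001
1001 = 7 · 143
143 = 11 · 13
60060 = 2^2 · 3 · 5 · 7 · 11 · 13, which has 6 distinct prime factors.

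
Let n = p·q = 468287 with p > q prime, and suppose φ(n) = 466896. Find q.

φ(n) = (p−1)(q−1) = n − (p+q) + 1, so p + q = 468287 − 466896 + 1 = 1392.
p and q are the roots of t² − 1392t + 468287 = 0.
Discriminant: 1392² − 4·468287 = 1937664 − 1873148 = 64516; √64516 = 254.
q = (1392 − 254)/2 = 569, p = (1392 + 254)/2 = 823.
Check: 569 · 823 = 468287.

569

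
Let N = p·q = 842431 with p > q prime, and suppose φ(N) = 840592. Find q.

857

φ(n) = (p−1)(q−1) = n − (p+q) + 1, so p + q = 842431 − 840592 + 1 = 1840.
p and q are the roots of t² − 1840t + 842431 = 0.
Discriminant: 1840² − 4·842431 = 3385600 − 3369724 = 15876; √15876 = 126.
q = (1840 − 126)/2 = 857, p = (1840 + 126)/2 = 983.
Check: 857 · 983 = 842431.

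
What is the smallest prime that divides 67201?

17

67201 is odd.
Digit sum 16, not divisible by 3.
Ends in 1: not divisible by 5.
7: 67201 = 7·9600 + 1
11: 67201 = 11·6109 + 2
13: 67201 = 13·5169 + 4
17: 67201 = 17·3953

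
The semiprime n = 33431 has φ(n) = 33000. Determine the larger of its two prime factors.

331

φ(n) = (p−1)(q−1) = n − (p+q) + 1, so p + q = 33431 − 33000 + 1 = 432.
p and q are the roots of t² − 432t + 33431 = 0.
Discriminant: 432² − 4·33431 = 186624 − 133724 = 52900; √52900 = 230.
q = (432 − 230)/2 = 101, p = (432 + 230)/2 = 331.
Check: 101 · 331 = 33431.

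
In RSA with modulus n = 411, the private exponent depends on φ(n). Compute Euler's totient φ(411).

Factor: 411 = 3 · 137.
φ(411) = (3−1) · (137−1) = 2 · 136 = 272.

272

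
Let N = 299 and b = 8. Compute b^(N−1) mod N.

8^1 ≡ 8 (mod 299)
8^2 ≡ 8^2 = 64 ≡ 64 (mod 299)
8^4 ≡ 64^2 = 4096 ≡ 209 (mod 299)
8^8 ≡ 209^2 = 43681 ≡ 27 (mod 299)
8^16 ≡ 27^2 = 729 ≡ 131 (mod 299)
8^32 ≡ 131^2 = 17161 ≡ 118 (mod 299)
8^64 ≡ 118^2 = 13924 ≡ 170 (mod 299)
8^128 ≡ 170^2 = 28900 ≡ 196 (mod 299)
8^256 ≡ 196^2 = 38416 ≡ 144 (mod 299)
298 = 256 + 32 + 8 + 2 in binary powers of 2.
So 8^298 ≡ 144 · 118 · 27 · 64 ≡ 77 (mod 299).
Since 77 ≠ 1, base 8 is a Fermat witness: 299 is composite.

77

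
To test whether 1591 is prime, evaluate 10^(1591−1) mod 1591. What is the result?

704

10^1 ≡ 10 (mod 1591)
10^2 ≡ 10^2 = 100 ≡ 100 (mod 1591)
10^4 ≡ 100^2 = 10000 ≡ 454 (mod 1591)
10^8 ≡ 454^2 = 206116 ≡ 877 (mod 1591)
10^16 ≡ 877^2 = 769129 ≡ 676 (mod 1591)
10^32 ≡ 676^2 = 456976 ≡ 359 (mod 1591)
10^64 ≡ 359^2 = 128881 ≡ 10 (mod 1591)
10^128 ≡ 10^2 = 100 ≡ 100 (mod 1591)
10^256 ≡ 100^2 = 10000 ≡ 454 (mod 1591)
10^512 ≡ 454^2 = 206116 ≡ 877 (mod 1591)
10^1024 ≡ 877^2 = 769129 ≡ 676 (mod 1591)
1590 = 1024 + 512 + 32 + 16 + 4 + 2 in binary powers of 2.
So 10^1590 ≡ 676 · 877 · 359 · 676 · 454 · 100 ≡ 704 (mod 1591).
Since 704 ≠ 1, base 10 is a Fermat witness: 1591 is composite.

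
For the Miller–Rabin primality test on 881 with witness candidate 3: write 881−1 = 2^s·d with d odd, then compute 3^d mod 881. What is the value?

881 − 1 = 880 = 2^4 · 55, so d = 55.
3^1 ≡ 3 (mod 881)
3^2 ≡ 3^2 = 9 ≡ 9 (mod 881)
3^4 ≡ 9^2 = 81 ≡ 81 (mod 881)
3^8 ≡ 81^2 = 6561 ≡ 394 (mod 881)
3^16 ≡ 394^2 = 155236 ≡ 180 (mod 881)
3^32 ≡ 180^2 = 32400 ≡ 684 (mod 881)
55 = 32 + 16 + 4 + 2 + 1 in binary powers of 2.
So 3^55 ≡ 684 · 180 · 81 · 9 · 3 ≡ 767 (mod 881).
Squaring chain: 767 → 662 → 387 → 880; reaches −1, so base 3 does not prove 881 composite.

767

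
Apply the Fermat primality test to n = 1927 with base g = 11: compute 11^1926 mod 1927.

484

11^1 ≡ 11 (mod 1927)
11^2 ≡ 11^2 = 121 ≡ 121 (mod 1927)
11^4 ≡ 121^2 = 14641 ≡ 1152 (mod 1927)
11^8 ≡ 1152^2 = 1327104 ≡ 1328 (mod 1927)
11^16 ≡ 1328^2 = 1763584 ≡ 379 (mod 1927)
11^32 ≡ 379^2 = 143641 ≡ 1043 (mod 1927)
11^64 ≡ 1043^2 = 1087849 ≡ 1021 (mod 1927)
11^128 ≡ 1021^2 = 1042441 ≡ 1861 (mod 1927)
11^256 ≡ 1861^2 = 3463321 ≡ 502 (mod 1927)
11^512 ≡ 502^2 = 252004 ≡ 1494 (mod 1927)
11^1024 ≡ 1494^2 = 2232036 ≡ 570 (mod 1927)
1926 = 1024 + 512 + 256 + 128 + 4 + 2 in binary powers of 2.
So 11^1926 ≡ 570 · 1494 · 502 · 1861 · 1152 · 121 ≡ 484 (mod 1927).
Since 484 ≠ 1, base 11 is a Fermat witness: 1927 is composite.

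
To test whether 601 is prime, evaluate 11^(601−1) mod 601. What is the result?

11^1 ≡ 11 (mod 601)
11^2 ≡ 11^2 = 121 ≡ 121 (mod 601)
11^4 ≡ 121^2 = 14641 ≡ 217 (mod 601)
11^8 ≡ 217^2 = 47089 ≡ 211 (mod 601)
11^16 ≡ 211^2 = 44521 ≡ 47 (mod 601)
11^32 ≡ 47^2 = 2209 ≡ 406 (mod 601)
11^64 ≡ 406^2 = 164836 ≡ 162 (mod 601)
11^128 ≡ 162^2 = 26244 ≡ 401 (mod 601)
11^256 ≡ 401^2 = 160801 ≡ 334 (mod 601)
11^512 ≡ 334^2 = 111556 ≡ 371 (mod 601)
600 = 512 + 64 + 16 + 8 in binary powers of 2.
So 11^600 ≡ 371 · 162 · 47 · 211 ≡ 1 (mod 601).
Since the result is 1, base 11 gives no evidence that 601 is composite.

1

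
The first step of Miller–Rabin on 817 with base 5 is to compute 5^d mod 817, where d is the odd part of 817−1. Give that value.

710

817 − 1 = 816 = 2^4 · 51, so d = 51.
5^1 ≡ 5 (mod 817)
5^2 ≡ 5^2 = 25 ≡ 25 (mod 817)
5^4 ≡ 25^2 = 625 ≡ 625 (mod 817)
5^8 ≡ 625^2 = 390625 ≡ 99 (mod 817)
5^16 ≡ 99^2 = 9801 ≡ 814 (mod 817)
5^32 ≡ 814^2 = 662596 ≡ 9 (mod 817)
51 = 32 + 16 + 2 + 1 in binary powers of 2.
So 5^51 ≡ 9 · 814 · 25 · 5 ≡ 710 (mod 817).
Squaring chain: 710 → 11 → 121 → 752; never reaches −1, so base 5 is a Miller–Rabin witness that 817 is composite.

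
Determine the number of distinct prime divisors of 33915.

5

33915 = 3 · 11305
11305 = 5 · 2261
2261 = 7 · 323
323 = 17 · 19
33915 = 3 · 5 · 7 · 17 · 19, which has 5 distinct prime factors.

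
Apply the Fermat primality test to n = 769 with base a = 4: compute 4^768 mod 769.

1

4^1 ≡ 4 (mod 769)
4^2 ≡ 4^2 = 16 ≡ 16 (mod 769)
4^4 ≡ 16^2 = 256 ≡ 256 (mod 769)
4^8 ≡ 256^2 = 65536 ≡ 171 (mod 769)
4^16 ≡ 171^2 = 29241 ≡ 19 (mod 769)
4^32 ≡ 19^2 = 361 ≡ 361 (mod 769)
4^64 ≡ 361^2 = 130321 ≡ 360 (mod 769)
4^128 ≡ 360^2 = 129600 ≡ 408 (mod 769)
4^256 ≡ 408^2 = 166464 ≡ 360 (mod 769)
4^512 ≡ 360^2 = 129600 ≡ 408 (mod 769)
768 = 512 + 256 in binary powers of 2.
So 4^768 ≡ 408 · 360 ≡ 1 (mod 769).
Since the result is 1, base 4 gives no evidence that 769 is composite.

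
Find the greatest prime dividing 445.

89

445 = 5 · 89
89 is prime.
So 445 = 5 · 89; the largest prime factor is 89.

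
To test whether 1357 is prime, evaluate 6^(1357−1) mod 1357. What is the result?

6^1 ≡ 6 (mod 1357)
6^2 ≡ 6^2 = 36 ≡ 36 (mod 1357)
6^4 ≡ 36^2 = 1296 ≡ 1296 (mod 1357)
6^8 ≡ 1296^2 = 1679616 ≡ 1007 (mod 1357)
6^16 ≡ 1007^2 = 1014049 ≡ 370 (mod 1357)
6^32 ≡ 370^2 = 136900 ≡ 1200 (mod 1357)
6^64 ≡ 1200^2 = 1440000 ≡ 223 (mod 1357)
6^128 ≡ 223^2 = 49729 ≡ 877 (mod 1357)
6^256 ≡ 877^2 = 769129 ≡ 1067 (mod 1357)
6^512 ≡ 1067^2 = 1138489 ≡ 1323 (mod 1357)
6^1024 ≡ 1323^2 = 1750329 ≡ 1156 (mod 1357)
1356 = 1024 + 256 + 64 + 8 + 4 in binary powers of 2.
So 6^1356 ≡ 1156 · 1067 · 223 · 1007 · 1296 ≡ 1090 (mod 1357).
Since 1090 ≠ 1, base 6 is a Fermat witness: 1357 is composite.

1090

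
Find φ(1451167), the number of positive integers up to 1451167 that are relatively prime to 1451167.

Factor: 1451167 = 73 · 103 · 193.
φ(1451167) = (73−1) · (103−1) · (193−1) = 72 · 102 · 192 = 1410048.

1410048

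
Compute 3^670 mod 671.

3^1 ≡ 3 (mod 671)
3^2 ≡ 3^2 = 9 ≡ 9 (mod 671)
3^4 ≡ 9^2 = 81 ≡ 81 (mod 671)
3^8 ≡ 81^2 = 6561 ≡ 522 (mod 671)
3^16 ≡ 522^2 = 272484 ≡ 58 (mod 671)
3^32 ≡ 58^2 = 3364 ≡ 9 (mod 671)
3^64 ≡ 9^2 = 81 ≡ 81 (mod 671)
3^128 ≡ 81^2 = 6561 ≡ 522 (mod 671)
3^256 ≡ 522^2 = 272484 ≡ 58 (mod 671)
3^512 ≡ 58^2 = 3364 ≡ 9 (mod 671)
670 = 512 + 128 + 16 + 8 + 4 + 2 in binary powers of 2.
So 3^670 ≡ 9 · 522 · 58 · 522 · 81 · 9 ≡ 1 (mod 671).
Since the result is 1, base 3 gives no evidence that 671 is composite.

1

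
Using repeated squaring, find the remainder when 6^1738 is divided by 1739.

6^1 ≡ 6 (mod 1739)
6^2 ≡ 6^2 = 36 ≡ 36 (mod 1739)
6^4 ≡ 36^2 = 1296 ≡ 1296 (mod 1739)
6^8 ≡ 1296^2 = 1679616 ≡ 1481 (mod 1739)
6^16 ≡ 1481^2 = 2193361 ≡ 482 (mod 1739)
6^32 ≡ 482^2 = 232324 ≡ 1037 (mod 1739)
6^64 ≡ 1037^2 = 1075369 ≡ 667 (mod 1739)
6^128 ≡ 667^2 = 444889 ≡ 1444 (mod 1739)
6^256 ≡ 1444^2 = 2085136 ≡ 75 (mod 1739)
6^512 ≡ 75^2 = 5625 ≡ 408 (mod 1739)
6^1024 ≡ 408^2 = 166464 ≡ 1259 (mod 1739)
1738 = 1024 + 512 + 128 + 64 + 8 + 2 in binary powers of 2.
So 6^1738 ≡ 1259 · 408 · 1444 · 667 · 1481 · 36 ≡ 739 (mod 1739).
Since 739 ≠ 1, base 6 is a Fermat witness: 1739 is composite.

739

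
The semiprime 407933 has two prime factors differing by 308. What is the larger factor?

811

Since p = q + 308, we have 407933 = q(q + 308), so q² + 308q − 407933 = 0.
Discriminant: 308² + 4·407933 = 94864 + 1631732 = 1726596; √1726596 = 1314.
q = (−308 + 1314)/2 = 503, and p = q + 308 = 811.
Check: 503 · 811 = 407933.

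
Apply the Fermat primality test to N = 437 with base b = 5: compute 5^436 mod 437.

5^1 ≡ 5 (mod 437)
5^2 ≡ 5^2 = 25 ≡ 25 (mod 437)
5^4 ≡ 25^2 = 625 ≡ 188 (mod 437)
5^8 ≡ 188^2 = 35344 ≡ 384 (mod 437)
5^16 ≡ 384^2 = 147456 ≡ 187 (mod 437)
5^32 ≡ 187^2 = 34969 ≡ 9 (mod 437)
5^64 ≡ 9^2 = 81 ≡ 81 (mod 437)
5^128 ≡ 81^2 = 6561 ≡ 6 (mod 437)
5^256 ≡ 6^2 = 36 ≡ 36 (mod 437)
436 = 256 + 128 + 32 + 16 + 4 in binary powers of 2.
So 5^436 ≡ 36 · 6 · 9 · 187 · 188 ≡ 397 (mod 437).
Since 397 ≠ 1, base 5 is a Fermat witness: 437 is composite.

397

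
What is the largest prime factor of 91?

91 = 7 · 13
13 is prime.
So 91 = 7 · 13; the largest prime factor is 13.

13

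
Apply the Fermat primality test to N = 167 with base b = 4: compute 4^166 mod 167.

1

4^1 ≡ 4 (mod 167)
4^2 ≡ 4^2 = 16 ≡ 16 (mod 167)
4^4 ≡ 16^2 = 256 ≡ 89 (mod 167)
4^8 ≡ 89^2 = 7921 ≡ 72 (mod 167)
4^16 ≡ 72^2 = 5184 ≡ 7 (mod 167)
4^32 ≡ 7^2 = 49 ≡ 49 (mod 167)
4^64 ≡ 49^2 = 2401 ≡ 63 (mod 167)
4^128 ≡ 63^2 = 3969 ≡ 128 (mod 167)
166 = 128 + 32 + 4 + 2 in binary powers of 2.
So 4^166 ≡ 128 · 49 · 89 · 16 ≡ 1 (mod 167).
Since the result is 1, base 4 gives no evidence that 167 is composite.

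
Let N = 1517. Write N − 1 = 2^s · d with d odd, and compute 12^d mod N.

1517 − 1 = 1516 = 2^2 · 379, so d = 379.
12^1 ≡ 12 (mod 1517)
12^2 ≡ 12^2 = 144 ≡ 144 (mod 1517)
12^4 ≡ 144^2 = 20736 ≡ 1015 (mod 1517)
12^8 ≡ 1015^2 = 1030225 ≡ 182 (mod 1517)
12^16 ≡ 182^2 = 33124 ≡ 1267 (mod 1517)
12^32 ≡ 1267^2 = 1605289 ≡ 303 (mod 1517)
12^64 ≡ 303^2 = 91809 ≡ 789 (mod 1517)
12^128 ≡ 789^2 = 622521 ≡ 551 (mod 1517)
12^256 ≡ 551^2 = 303601 ≡ 201 (mod 1517)
379 = 256 + 64 + 32 + 16 + 8 + 2 + 1 in binary powers of 2.
So 12^379 ≡ 201 · 789 · 303 · 1267 · 182 · 144 · 12 ≡ 345 (mod 1517).
Squaring chain: 345 → 699; never reaches −1, so base 12 is a Miller–Rabin witness that 1517 is composite.

345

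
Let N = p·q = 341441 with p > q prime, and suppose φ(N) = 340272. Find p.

φ(n) = (p−1)(q−1) = n − (p+q) + 1, so p + q = 341441 − 340272 + 1 = 1170.
p and q are the roots of t² − 1170t + 341441 = 0.
Discriminant: 1170² − 4·341441 = 1368900 − 1365764 = 3136; √3136 = 56.
q = (1170 − 56)/2 = 557, p = (1170 + 56)/2 = 613.
Check: 557 · 613 = 341441.

613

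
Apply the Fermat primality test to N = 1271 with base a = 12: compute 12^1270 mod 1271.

12^1 ≡ 12 (mod 1271)
12^2 ≡ 12^2 = 144 ≡ 144 (mod 1271)
12^4 ≡ 144^2 = 20736 ≡ 400 (mod 1271)
12^8 ≡ 400^2 = 160000 ≡ 1125 (mod 1271)
12^16 ≡ 1125^2 = 1265625 ≡ 980 (mod 1271)
12^32 ≡ 980^2 = 960400 ≡ 795 (mod 1271)
12^64 ≡ 795^2 = 632025 ≡ 338 (mod 1271)
12^128 ≡ 338^2 = 114244 ≡ 1125 (mod 1271)
12^256 ≡ 1125^2 = 1265625 ≡ 980 (mod 1271)
12^512 ≡ 980^2 = 960400 ≡ 795 (mod 1271)
12^1024 ≡ 795^2 = 632025 ≡ 338 (mod 1271)
1270 = 1024 + 128 + 64 + 32 + 16 + 4 + 2 in binary powers of 2.
So 12^1270 ≡ 338 · 1125 · 338 · 795 · 980 · 400 · 144 ≡ 893 (mod 1271).
Since 893 ≠ 1, base 12 is a Fermat witness: 1271 is composite.

893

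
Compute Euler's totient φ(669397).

646272

Factor: 669397 = 67 · 97 · 103.
φ(669397) = (67−1) · (97−1) · (103−1) = 66 · 96 · 102 = 646272.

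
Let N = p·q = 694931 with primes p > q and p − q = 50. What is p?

Since p = q + 50, we have 694931 = q(q + 50), so q² + 50q − 694931 = 0.
Discriminant: 50² + 4·694931 = 2500 + 2779724 = 2782224; √2782224 = 1668.
q = (−50 + 1668)/2 = 809, and p = q + 50 = 859.
Check: 809 · 859 = 694931.

859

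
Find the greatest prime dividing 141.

47

141 = 3 · 47
47 is prime.
So 141 = 3 · 47; the largest prime factor is 47.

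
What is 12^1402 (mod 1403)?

12^1 ≡ 12 (mod 1403)
12^2 ≡ 12^2 = 144 ≡ 144 (mod 1403)
12^4 ≡ 144^2 = 20736 ≡ 1094 (mod 1403)
12^8 ≡ 1094^2 = 1196836 ≡ 77 (mod 1403)
12^16 ≡ 77^2 = 5929 ≡ 317 (mod 1403)
12^32 ≡ 317^2 = 100489 ≡ 876 (mod 1403)
12^64 ≡ 876^2 = 767376 ≡ 1338 (mod 1403)
12^128 ≡ 1338^2 = 1790244 ≡ 16 (mod 1403)
12^256 ≡ 16^2 = 256 ≡ 256 (mod 1403)
12^512 ≡ 256^2 = 65536 ≡ 998 (mod 1403)
12^1024 ≡ 998^2 = 996004 ≡ 1277 (mod 1403)
1402 = 1024 + 256 + 64 + 32 + 16 + 8 + 2 in binary powers of 2.
So 12^1402 ≡ 1277 · 256 · 1338 · 876 · 317 · 77 · 144 ≡ 225 (mod 1403).
Since 225 ≠ 1, base 12 is a Fermat witness: 1403 is composite.

225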